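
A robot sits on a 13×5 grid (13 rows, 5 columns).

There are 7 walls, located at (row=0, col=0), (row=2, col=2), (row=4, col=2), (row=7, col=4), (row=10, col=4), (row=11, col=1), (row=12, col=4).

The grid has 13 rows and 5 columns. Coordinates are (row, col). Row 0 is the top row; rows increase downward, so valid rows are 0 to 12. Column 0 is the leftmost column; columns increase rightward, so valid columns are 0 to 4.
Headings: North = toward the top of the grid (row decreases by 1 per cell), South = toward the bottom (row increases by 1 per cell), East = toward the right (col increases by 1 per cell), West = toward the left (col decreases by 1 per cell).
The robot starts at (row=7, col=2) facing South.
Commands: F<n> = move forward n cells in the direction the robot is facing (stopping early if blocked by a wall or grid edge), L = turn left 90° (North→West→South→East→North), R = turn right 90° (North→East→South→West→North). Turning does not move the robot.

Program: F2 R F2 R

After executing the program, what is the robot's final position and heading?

Answer: Final position: (row=9, col=0), facing North

Derivation:
Start: (row=7, col=2), facing South
  F2: move forward 2, now at (row=9, col=2)
  R: turn right, now facing West
  F2: move forward 2, now at (row=9, col=0)
  R: turn right, now facing North
Final: (row=9, col=0), facing North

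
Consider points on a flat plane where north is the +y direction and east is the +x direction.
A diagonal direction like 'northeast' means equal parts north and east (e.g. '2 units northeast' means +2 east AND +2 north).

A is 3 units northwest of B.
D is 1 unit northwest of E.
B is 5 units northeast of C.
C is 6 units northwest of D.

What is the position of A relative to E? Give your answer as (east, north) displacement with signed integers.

Place E at the origin (east=0, north=0).
  D is 1 unit northwest of E: delta (east=-1, north=+1); D at (east=-1, north=1).
  C is 6 units northwest of D: delta (east=-6, north=+6); C at (east=-7, north=7).
  B is 5 units northeast of C: delta (east=+5, north=+5); B at (east=-2, north=12).
  A is 3 units northwest of B: delta (east=-3, north=+3); A at (east=-5, north=15).
Therefore A relative to E: (east=-5, north=15).

Answer: A is at (east=-5, north=15) relative to E.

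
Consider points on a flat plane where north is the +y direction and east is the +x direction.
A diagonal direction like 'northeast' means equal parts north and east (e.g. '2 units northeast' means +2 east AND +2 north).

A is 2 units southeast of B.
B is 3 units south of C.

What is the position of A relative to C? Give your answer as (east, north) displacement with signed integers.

Answer: A is at (east=2, north=-5) relative to C.

Derivation:
Place C at the origin (east=0, north=0).
  B is 3 units south of C: delta (east=+0, north=-3); B at (east=0, north=-3).
  A is 2 units southeast of B: delta (east=+2, north=-2); A at (east=2, north=-5).
Therefore A relative to C: (east=2, north=-5).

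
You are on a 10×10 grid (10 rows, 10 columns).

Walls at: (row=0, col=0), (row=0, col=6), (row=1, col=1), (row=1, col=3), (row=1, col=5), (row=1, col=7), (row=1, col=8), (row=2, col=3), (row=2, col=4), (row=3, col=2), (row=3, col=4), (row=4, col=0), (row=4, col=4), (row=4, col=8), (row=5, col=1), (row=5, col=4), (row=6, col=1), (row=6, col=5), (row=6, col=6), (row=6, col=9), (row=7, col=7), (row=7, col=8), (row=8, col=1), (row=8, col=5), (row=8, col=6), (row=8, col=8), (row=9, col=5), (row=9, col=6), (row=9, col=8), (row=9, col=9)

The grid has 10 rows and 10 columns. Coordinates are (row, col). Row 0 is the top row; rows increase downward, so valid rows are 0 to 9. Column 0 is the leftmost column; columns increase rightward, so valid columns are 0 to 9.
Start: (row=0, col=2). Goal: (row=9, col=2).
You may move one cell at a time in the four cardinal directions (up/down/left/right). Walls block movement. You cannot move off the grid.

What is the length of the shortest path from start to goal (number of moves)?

BFS from (row=0, col=2) until reaching (row=9, col=2):
  Distance 0: (row=0, col=2)
  Distance 1: (row=0, col=1), (row=0, col=3), (row=1, col=2)
  Distance 2: (row=0, col=4), (row=2, col=2)
  Distance 3: (row=0, col=5), (row=1, col=4), (row=2, col=1)
  Distance 4: (row=2, col=0), (row=3, col=1)
  Distance 5: (row=1, col=0), (row=3, col=0), (row=4, col=1)
  Distance 6: (row=4, col=2)
  Distance 7: (row=4, col=3), (row=5, col=2)
  Distance 8: (row=3, col=3), (row=5, col=3), (row=6, col=2)
  Distance 9: (row=6, col=3), (row=7, col=2)
  Distance 10: (row=6, col=4), (row=7, col=1), (row=7, col=3), (row=8, col=2)
  Distance 11: (row=7, col=0), (row=7, col=4), (row=8, col=3), (row=9, col=2)  <- goal reached here
One shortest path (11 moves): (row=0, col=2) -> (row=1, col=2) -> (row=2, col=2) -> (row=2, col=1) -> (row=3, col=1) -> (row=4, col=1) -> (row=4, col=2) -> (row=5, col=2) -> (row=6, col=2) -> (row=7, col=2) -> (row=8, col=2) -> (row=9, col=2)

Answer: Shortest path length: 11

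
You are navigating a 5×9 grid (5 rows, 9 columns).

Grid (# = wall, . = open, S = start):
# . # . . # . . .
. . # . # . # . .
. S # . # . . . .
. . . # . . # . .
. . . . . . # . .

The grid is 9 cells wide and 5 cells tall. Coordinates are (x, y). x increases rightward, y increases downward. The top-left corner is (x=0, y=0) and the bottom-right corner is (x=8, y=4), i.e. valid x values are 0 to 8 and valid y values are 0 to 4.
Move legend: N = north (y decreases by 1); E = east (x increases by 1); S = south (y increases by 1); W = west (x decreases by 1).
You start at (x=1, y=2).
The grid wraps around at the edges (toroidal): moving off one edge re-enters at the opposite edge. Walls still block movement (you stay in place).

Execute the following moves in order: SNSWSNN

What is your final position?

Answer: Final position: (x=0, y=2)

Derivation:
Start: (x=1, y=2)
  S (south): (x=1, y=2) -> (x=1, y=3)
  N (north): (x=1, y=3) -> (x=1, y=2)
  S (south): (x=1, y=2) -> (x=1, y=3)
  W (west): (x=1, y=3) -> (x=0, y=3)
  S (south): (x=0, y=3) -> (x=0, y=4)
  N (north): (x=0, y=4) -> (x=0, y=3)
  N (north): (x=0, y=3) -> (x=0, y=2)
Final: (x=0, y=2)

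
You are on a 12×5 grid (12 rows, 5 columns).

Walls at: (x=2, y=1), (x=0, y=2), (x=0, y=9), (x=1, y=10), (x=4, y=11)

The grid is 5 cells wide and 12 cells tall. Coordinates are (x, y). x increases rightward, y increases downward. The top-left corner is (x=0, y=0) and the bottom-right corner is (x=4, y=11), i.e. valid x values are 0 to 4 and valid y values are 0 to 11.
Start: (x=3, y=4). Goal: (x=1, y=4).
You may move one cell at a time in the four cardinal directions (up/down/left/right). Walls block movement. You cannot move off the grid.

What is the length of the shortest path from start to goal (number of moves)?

BFS from (x=3, y=4) until reaching (x=1, y=4):
  Distance 0: (x=3, y=4)
  Distance 1: (x=3, y=3), (x=2, y=4), (x=4, y=4), (x=3, y=5)
  Distance 2: (x=3, y=2), (x=2, y=3), (x=4, y=3), (x=1, y=4), (x=2, y=5), (x=4, y=5), (x=3, y=6)  <- goal reached here
One shortest path (2 moves): (x=3, y=4) -> (x=2, y=4) -> (x=1, y=4)

Answer: Shortest path length: 2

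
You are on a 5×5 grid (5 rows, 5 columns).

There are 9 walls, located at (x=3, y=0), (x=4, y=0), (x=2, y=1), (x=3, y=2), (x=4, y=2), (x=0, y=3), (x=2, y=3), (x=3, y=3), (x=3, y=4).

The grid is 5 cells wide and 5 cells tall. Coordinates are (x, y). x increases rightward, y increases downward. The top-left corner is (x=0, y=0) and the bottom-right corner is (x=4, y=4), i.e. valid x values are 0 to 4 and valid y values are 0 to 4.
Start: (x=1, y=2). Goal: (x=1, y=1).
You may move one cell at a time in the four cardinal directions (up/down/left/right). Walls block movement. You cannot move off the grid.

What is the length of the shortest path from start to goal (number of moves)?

BFS from (x=1, y=2) until reaching (x=1, y=1):
  Distance 0: (x=1, y=2)
  Distance 1: (x=1, y=1), (x=0, y=2), (x=2, y=2), (x=1, y=3)  <- goal reached here
One shortest path (1 moves): (x=1, y=2) -> (x=1, y=1)

Answer: Shortest path length: 1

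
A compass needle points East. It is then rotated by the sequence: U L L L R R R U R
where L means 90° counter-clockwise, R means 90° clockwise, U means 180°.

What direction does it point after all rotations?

Answer: Final heading: South

Derivation:
Start: East
  U (U-turn (180°)) -> West
  L (left (90° counter-clockwise)) -> South
  L (left (90° counter-clockwise)) -> East
  L (left (90° counter-clockwise)) -> North
  R (right (90° clockwise)) -> East
  R (right (90° clockwise)) -> South
  R (right (90° clockwise)) -> West
  U (U-turn (180°)) -> East
  R (right (90° clockwise)) -> South
Final: South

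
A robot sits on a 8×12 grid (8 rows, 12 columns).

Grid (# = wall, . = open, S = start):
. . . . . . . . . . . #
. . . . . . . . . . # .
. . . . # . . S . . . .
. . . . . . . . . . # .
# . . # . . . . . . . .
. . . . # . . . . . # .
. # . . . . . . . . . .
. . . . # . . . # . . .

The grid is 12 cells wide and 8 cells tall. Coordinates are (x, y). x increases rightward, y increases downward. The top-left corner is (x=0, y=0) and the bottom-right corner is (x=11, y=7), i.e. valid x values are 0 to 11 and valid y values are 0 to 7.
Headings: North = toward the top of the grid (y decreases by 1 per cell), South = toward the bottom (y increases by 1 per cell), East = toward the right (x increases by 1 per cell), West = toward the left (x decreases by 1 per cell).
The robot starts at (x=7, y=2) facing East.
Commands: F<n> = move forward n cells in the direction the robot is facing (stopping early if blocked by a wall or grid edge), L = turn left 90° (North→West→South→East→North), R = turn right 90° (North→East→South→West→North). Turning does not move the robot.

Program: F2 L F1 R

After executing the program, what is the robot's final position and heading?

Start: (x=7, y=2), facing East
  F2: move forward 2, now at (x=9, y=2)
  L: turn left, now facing North
  F1: move forward 1, now at (x=9, y=1)
  R: turn right, now facing East
Final: (x=9, y=1), facing East

Answer: Final position: (x=9, y=1), facing East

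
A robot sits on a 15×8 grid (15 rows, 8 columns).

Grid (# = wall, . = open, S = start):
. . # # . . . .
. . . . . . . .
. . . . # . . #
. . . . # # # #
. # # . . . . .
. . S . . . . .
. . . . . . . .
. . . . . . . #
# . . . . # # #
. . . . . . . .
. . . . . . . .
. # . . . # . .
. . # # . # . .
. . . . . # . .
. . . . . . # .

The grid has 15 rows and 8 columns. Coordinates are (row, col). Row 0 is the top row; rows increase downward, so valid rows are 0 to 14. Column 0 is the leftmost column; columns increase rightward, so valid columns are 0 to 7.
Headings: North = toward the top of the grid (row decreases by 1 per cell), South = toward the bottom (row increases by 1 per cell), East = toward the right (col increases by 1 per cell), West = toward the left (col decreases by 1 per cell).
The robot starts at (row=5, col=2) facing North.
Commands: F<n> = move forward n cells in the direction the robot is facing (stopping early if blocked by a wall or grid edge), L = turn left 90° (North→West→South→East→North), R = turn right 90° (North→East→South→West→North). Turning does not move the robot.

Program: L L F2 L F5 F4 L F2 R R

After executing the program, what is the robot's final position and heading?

Answer: Final position: (row=5, col=6), facing South

Derivation:
Start: (row=5, col=2), facing North
  L: turn left, now facing West
  L: turn left, now facing South
  F2: move forward 2, now at (row=7, col=2)
  L: turn left, now facing East
  F5: move forward 4/5 (blocked), now at (row=7, col=6)
  F4: move forward 0/4 (blocked), now at (row=7, col=6)
  L: turn left, now facing North
  F2: move forward 2, now at (row=5, col=6)
  R: turn right, now facing East
  R: turn right, now facing South
Final: (row=5, col=6), facing South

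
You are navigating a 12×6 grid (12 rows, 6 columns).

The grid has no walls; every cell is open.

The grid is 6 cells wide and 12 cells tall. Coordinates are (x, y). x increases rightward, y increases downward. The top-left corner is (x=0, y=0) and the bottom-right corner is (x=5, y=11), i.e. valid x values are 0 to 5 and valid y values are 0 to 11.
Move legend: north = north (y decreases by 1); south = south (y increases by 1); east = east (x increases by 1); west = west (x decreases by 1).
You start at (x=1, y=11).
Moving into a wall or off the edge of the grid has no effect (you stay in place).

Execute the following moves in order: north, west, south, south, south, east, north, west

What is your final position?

Answer: Final position: (x=0, y=10)

Derivation:
Start: (x=1, y=11)
  north (north): (x=1, y=11) -> (x=1, y=10)
  west (west): (x=1, y=10) -> (x=0, y=10)
  south (south): (x=0, y=10) -> (x=0, y=11)
  south (south): blocked, stay at (x=0, y=11)
  south (south): blocked, stay at (x=0, y=11)
  east (east): (x=0, y=11) -> (x=1, y=11)
  north (north): (x=1, y=11) -> (x=1, y=10)
  west (west): (x=1, y=10) -> (x=0, y=10)
Final: (x=0, y=10)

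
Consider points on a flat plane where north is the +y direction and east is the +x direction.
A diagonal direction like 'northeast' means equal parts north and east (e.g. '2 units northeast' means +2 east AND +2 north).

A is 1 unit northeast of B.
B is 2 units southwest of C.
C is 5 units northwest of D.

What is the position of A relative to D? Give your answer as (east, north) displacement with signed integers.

Place D at the origin (east=0, north=0).
  C is 5 units northwest of D: delta (east=-5, north=+5); C at (east=-5, north=5).
  B is 2 units southwest of C: delta (east=-2, north=-2); B at (east=-7, north=3).
  A is 1 unit northeast of B: delta (east=+1, north=+1); A at (east=-6, north=4).
Therefore A relative to D: (east=-6, north=4).

Answer: A is at (east=-6, north=4) relative to D.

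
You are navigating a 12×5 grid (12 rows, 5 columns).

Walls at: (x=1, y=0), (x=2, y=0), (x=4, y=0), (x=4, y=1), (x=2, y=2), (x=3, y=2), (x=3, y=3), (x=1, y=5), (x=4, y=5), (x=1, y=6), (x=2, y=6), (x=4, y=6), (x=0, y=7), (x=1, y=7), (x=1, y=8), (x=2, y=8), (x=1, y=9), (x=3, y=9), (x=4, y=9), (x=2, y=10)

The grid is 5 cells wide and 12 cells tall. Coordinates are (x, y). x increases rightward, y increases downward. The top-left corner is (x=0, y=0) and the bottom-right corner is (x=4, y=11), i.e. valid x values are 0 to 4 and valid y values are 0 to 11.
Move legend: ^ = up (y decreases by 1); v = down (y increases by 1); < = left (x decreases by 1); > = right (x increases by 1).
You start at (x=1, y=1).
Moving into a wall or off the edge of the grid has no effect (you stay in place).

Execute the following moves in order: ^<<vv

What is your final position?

Answer: Final position: (x=0, y=3)

Derivation:
Start: (x=1, y=1)
  ^ (up): blocked, stay at (x=1, y=1)
  < (left): (x=1, y=1) -> (x=0, y=1)
  < (left): blocked, stay at (x=0, y=1)
  v (down): (x=0, y=1) -> (x=0, y=2)
  v (down): (x=0, y=2) -> (x=0, y=3)
Final: (x=0, y=3)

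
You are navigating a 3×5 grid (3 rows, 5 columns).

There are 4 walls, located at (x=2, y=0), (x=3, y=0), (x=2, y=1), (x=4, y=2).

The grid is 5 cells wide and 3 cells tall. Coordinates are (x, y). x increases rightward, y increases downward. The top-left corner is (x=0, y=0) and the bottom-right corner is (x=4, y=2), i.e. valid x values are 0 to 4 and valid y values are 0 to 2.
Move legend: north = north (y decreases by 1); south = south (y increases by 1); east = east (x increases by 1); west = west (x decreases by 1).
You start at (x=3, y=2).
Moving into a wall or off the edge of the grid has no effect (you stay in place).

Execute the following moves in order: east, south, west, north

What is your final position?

Answer: Final position: (x=2, y=2)

Derivation:
Start: (x=3, y=2)
  east (east): blocked, stay at (x=3, y=2)
  south (south): blocked, stay at (x=3, y=2)
  west (west): (x=3, y=2) -> (x=2, y=2)
  north (north): blocked, stay at (x=2, y=2)
Final: (x=2, y=2)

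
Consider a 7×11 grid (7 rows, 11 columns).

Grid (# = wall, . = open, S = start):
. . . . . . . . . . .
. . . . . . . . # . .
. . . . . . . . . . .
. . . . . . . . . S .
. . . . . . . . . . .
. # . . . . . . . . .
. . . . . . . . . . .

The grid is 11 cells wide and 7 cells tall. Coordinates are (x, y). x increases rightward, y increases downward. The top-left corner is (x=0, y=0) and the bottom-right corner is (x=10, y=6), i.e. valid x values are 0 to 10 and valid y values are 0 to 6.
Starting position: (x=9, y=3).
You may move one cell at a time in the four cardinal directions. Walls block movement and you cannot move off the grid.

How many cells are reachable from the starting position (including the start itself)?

BFS flood-fill from (x=9, y=3):
  Distance 0: (x=9, y=3)
  Distance 1: (x=9, y=2), (x=8, y=3), (x=10, y=3), (x=9, y=4)
  Distance 2: (x=9, y=1), (x=8, y=2), (x=10, y=2), (x=7, y=3), (x=8, y=4), (x=10, y=4), (x=9, y=5)
  Distance 3: (x=9, y=0), (x=10, y=1), (x=7, y=2), (x=6, y=3), (x=7, y=4), (x=8, y=5), (x=10, y=5), (x=9, y=6)
  Distance 4: (x=8, y=0), (x=10, y=0), (x=7, y=1), (x=6, y=2), (x=5, y=3), (x=6, y=4), (x=7, y=5), (x=8, y=6), (x=10, y=6)
  Distance 5: (x=7, y=0), (x=6, y=1), (x=5, y=2), (x=4, y=3), (x=5, y=4), (x=6, y=5), (x=7, y=6)
  Distance 6: (x=6, y=0), (x=5, y=1), (x=4, y=2), (x=3, y=3), (x=4, y=4), (x=5, y=5), (x=6, y=6)
  Distance 7: (x=5, y=0), (x=4, y=1), (x=3, y=2), (x=2, y=3), (x=3, y=4), (x=4, y=5), (x=5, y=6)
  Distance 8: (x=4, y=0), (x=3, y=1), (x=2, y=2), (x=1, y=3), (x=2, y=4), (x=3, y=5), (x=4, y=6)
  Distance 9: (x=3, y=0), (x=2, y=1), (x=1, y=2), (x=0, y=3), (x=1, y=4), (x=2, y=5), (x=3, y=6)
  Distance 10: (x=2, y=0), (x=1, y=1), (x=0, y=2), (x=0, y=4), (x=2, y=6)
  Distance 11: (x=1, y=0), (x=0, y=1), (x=0, y=5), (x=1, y=6)
  Distance 12: (x=0, y=0), (x=0, y=6)
Total reachable: 75 (grid has 75 open cells total)

Answer: Reachable cells: 75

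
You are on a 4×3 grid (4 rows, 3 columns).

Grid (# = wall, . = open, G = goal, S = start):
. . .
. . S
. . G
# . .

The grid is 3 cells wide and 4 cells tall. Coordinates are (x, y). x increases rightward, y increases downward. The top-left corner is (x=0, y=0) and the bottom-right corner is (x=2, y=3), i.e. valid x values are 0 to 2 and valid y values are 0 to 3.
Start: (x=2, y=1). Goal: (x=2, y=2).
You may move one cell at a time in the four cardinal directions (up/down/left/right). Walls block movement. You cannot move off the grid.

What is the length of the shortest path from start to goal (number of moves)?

Answer: Shortest path length: 1

Derivation:
BFS from (x=2, y=1) until reaching (x=2, y=2):
  Distance 0: (x=2, y=1)
  Distance 1: (x=2, y=0), (x=1, y=1), (x=2, y=2)  <- goal reached here
One shortest path (1 moves): (x=2, y=1) -> (x=2, y=2)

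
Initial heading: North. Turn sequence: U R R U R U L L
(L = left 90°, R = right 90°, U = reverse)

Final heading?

Start: North
  U (U-turn (180°)) -> South
  R (right (90° clockwise)) -> West
  R (right (90° clockwise)) -> North
  U (U-turn (180°)) -> South
  R (right (90° clockwise)) -> West
  U (U-turn (180°)) -> East
  L (left (90° counter-clockwise)) -> North
  L (left (90° counter-clockwise)) -> West
Final: West

Answer: Final heading: West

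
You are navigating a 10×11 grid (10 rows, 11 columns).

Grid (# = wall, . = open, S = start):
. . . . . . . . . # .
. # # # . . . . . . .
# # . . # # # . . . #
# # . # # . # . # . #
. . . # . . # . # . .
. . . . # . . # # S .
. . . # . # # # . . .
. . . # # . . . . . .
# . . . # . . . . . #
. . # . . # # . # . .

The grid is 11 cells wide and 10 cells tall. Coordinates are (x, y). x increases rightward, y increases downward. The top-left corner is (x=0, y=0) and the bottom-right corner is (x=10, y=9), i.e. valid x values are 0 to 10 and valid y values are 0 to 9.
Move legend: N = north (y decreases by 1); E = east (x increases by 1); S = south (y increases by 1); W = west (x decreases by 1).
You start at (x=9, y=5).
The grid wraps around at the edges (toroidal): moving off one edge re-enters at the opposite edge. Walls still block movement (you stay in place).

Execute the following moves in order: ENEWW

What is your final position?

Answer: Final position: (x=9, y=4)

Derivation:
Start: (x=9, y=5)
  E (east): (x=9, y=5) -> (x=10, y=5)
  N (north): (x=10, y=5) -> (x=10, y=4)
  E (east): (x=10, y=4) -> (x=0, y=4)
  W (west): (x=0, y=4) -> (x=10, y=4)
  W (west): (x=10, y=4) -> (x=9, y=4)
Final: (x=9, y=4)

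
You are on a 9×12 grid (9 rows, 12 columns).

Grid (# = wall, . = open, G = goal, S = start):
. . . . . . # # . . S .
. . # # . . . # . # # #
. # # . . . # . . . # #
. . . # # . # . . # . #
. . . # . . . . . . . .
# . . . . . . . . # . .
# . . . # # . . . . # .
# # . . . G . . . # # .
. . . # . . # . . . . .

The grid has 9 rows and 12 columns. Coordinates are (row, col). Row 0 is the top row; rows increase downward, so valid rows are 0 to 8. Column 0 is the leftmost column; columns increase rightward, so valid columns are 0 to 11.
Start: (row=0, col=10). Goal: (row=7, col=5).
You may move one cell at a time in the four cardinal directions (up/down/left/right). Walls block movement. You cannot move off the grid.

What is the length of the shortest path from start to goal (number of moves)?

BFS from (row=0, col=10) until reaching (row=7, col=5):
  Distance 0: (row=0, col=10)
  Distance 1: (row=0, col=9), (row=0, col=11)
  Distance 2: (row=0, col=8)
  Distance 3: (row=1, col=8)
  Distance 4: (row=2, col=8)
  Distance 5: (row=2, col=7), (row=2, col=9), (row=3, col=8)
  Distance 6: (row=3, col=7), (row=4, col=8)
  Distance 7: (row=4, col=7), (row=4, col=9), (row=5, col=8)
  Distance 8: (row=4, col=6), (row=4, col=10), (row=5, col=7), (row=6, col=8)
  Distance 9: (row=3, col=10), (row=4, col=5), (row=4, col=11), (row=5, col=6), (row=5, col=10), (row=6, col=7), (row=6, col=9), (row=7, col=8)
  Distance 10: (row=3, col=5), (row=4, col=4), (row=5, col=5), (row=5, col=11), (row=6, col=6), (row=7, col=7), (row=8, col=8)
  Distance 11: (row=2, col=5), (row=5, col=4), (row=6, col=11), (row=7, col=6), (row=8, col=7), (row=8, col=9)
  Distance 12: (row=1, col=5), (row=2, col=4), (row=5, col=3), (row=7, col=5), (row=7, col=11), (row=8, col=10)  <- goal reached here
One shortest path (12 moves): (row=0, col=10) -> (row=0, col=9) -> (row=0, col=8) -> (row=1, col=8) -> (row=2, col=8) -> (row=2, col=7) -> (row=3, col=7) -> (row=4, col=7) -> (row=4, col=6) -> (row=5, col=6) -> (row=6, col=6) -> (row=7, col=6) -> (row=7, col=5)

Answer: Shortest path length: 12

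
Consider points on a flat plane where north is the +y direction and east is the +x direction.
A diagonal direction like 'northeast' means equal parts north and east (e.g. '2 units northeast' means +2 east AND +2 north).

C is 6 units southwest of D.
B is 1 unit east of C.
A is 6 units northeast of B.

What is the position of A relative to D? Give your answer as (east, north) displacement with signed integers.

Answer: A is at (east=1, north=0) relative to D.

Derivation:
Place D at the origin (east=0, north=0).
  C is 6 units southwest of D: delta (east=-6, north=-6); C at (east=-6, north=-6).
  B is 1 unit east of C: delta (east=+1, north=+0); B at (east=-5, north=-6).
  A is 6 units northeast of B: delta (east=+6, north=+6); A at (east=1, north=0).
Therefore A relative to D: (east=1, north=0).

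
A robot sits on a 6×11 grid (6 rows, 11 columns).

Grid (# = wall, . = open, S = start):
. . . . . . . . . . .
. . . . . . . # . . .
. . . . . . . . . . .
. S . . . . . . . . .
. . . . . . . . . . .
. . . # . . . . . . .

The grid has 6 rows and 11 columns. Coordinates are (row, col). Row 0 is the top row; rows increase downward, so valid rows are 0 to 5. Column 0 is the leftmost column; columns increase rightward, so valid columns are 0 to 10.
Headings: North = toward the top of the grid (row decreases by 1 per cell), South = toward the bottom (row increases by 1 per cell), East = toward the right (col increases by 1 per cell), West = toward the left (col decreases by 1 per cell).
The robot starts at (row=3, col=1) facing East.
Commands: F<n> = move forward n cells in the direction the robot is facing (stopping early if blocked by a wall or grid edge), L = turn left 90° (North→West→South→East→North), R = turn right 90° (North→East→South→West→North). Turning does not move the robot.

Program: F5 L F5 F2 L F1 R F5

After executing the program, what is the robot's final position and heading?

Answer: Final position: (row=0, col=5), facing North

Derivation:
Start: (row=3, col=1), facing East
  F5: move forward 5, now at (row=3, col=6)
  L: turn left, now facing North
  F5: move forward 3/5 (blocked), now at (row=0, col=6)
  F2: move forward 0/2 (blocked), now at (row=0, col=6)
  L: turn left, now facing West
  F1: move forward 1, now at (row=0, col=5)
  R: turn right, now facing North
  F5: move forward 0/5 (blocked), now at (row=0, col=5)
Final: (row=0, col=5), facing North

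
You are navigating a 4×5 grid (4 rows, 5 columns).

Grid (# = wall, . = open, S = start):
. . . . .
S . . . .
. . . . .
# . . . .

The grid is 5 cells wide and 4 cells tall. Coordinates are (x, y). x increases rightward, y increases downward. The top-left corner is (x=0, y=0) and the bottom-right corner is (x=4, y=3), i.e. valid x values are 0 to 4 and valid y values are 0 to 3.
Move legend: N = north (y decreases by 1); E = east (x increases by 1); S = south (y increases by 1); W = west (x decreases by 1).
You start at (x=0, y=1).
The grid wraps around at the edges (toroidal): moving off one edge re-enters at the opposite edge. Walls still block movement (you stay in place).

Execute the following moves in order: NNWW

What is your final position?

Answer: Final position: (x=3, y=0)

Derivation:
Start: (x=0, y=1)
  N (north): (x=0, y=1) -> (x=0, y=0)
  N (north): blocked, stay at (x=0, y=0)
  W (west): (x=0, y=0) -> (x=4, y=0)
  W (west): (x=4, y=0) -> (x=3, y=0)
Final: (x=3, y=0)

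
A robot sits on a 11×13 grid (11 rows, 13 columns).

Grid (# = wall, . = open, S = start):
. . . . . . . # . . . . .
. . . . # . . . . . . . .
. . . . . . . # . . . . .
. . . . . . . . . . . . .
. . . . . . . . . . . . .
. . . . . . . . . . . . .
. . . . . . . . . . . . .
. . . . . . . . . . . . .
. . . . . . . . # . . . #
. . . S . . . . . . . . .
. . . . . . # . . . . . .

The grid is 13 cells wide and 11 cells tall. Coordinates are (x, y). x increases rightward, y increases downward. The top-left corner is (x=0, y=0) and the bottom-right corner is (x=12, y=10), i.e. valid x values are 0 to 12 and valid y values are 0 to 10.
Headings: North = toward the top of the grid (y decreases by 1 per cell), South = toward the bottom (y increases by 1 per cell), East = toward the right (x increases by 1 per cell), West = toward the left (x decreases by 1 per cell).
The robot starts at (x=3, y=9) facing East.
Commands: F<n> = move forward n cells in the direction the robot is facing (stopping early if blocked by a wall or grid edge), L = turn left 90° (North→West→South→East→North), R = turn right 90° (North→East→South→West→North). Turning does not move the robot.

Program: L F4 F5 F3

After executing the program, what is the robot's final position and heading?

Answer: Final position: (x=3, y=0), facing North

Derivation:
Start: (x=3, y=9), facing East
  L: turn left, now facing North
  F4: move forward 4, now at (x=3, y=5)
  F5: move forward 5, now at (x=3, y=0)
  F3: move forward 0/3 (blocked), now at (x=3, y=0)
Final: (x=3, y=0), facing North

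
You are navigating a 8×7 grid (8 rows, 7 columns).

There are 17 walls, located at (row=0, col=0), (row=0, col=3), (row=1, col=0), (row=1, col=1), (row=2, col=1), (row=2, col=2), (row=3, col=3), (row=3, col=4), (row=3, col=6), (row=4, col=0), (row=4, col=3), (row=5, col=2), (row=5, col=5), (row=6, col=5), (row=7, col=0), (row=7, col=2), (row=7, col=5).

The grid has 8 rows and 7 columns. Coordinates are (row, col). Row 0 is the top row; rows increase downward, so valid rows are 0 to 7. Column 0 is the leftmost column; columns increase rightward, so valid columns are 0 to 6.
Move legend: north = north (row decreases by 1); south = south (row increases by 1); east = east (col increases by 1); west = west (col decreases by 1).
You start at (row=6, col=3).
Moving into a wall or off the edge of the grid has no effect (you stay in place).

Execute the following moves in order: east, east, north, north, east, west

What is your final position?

Answer: Final position: (row=4, col=4)

Derivation:
Start: (row=6, col=3)
  east (east): (row=6, col=3) -> (row=6, col=4)
  east (east): blocked, stay at (row=6, col=4)
  north (north): (row=6, col=4) -> (row=5, col=4)
  north (north): (row=5, col=4) -> (row=4, col=4)
  east (east): (row=4, col=4) -> (row=4, col=5)
  west (west): (row=4, col=5) -> (row=4, col=4)
Final: (row=4, col=4)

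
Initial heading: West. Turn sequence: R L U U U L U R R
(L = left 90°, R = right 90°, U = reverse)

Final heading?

Answer: Final heading: North

Derivation:
Start: West
  R (right (90° clockwise)) -> North
  L (left (90° counter-clockwise)) -> West
  U (U-turn (180°)) -> East
  U (U-turn (180°)) -> West
  U (U-turn (180°)) -> East
  L (left (90° counter-clockwise)) -> North
  U (U-turn (180°)) -> South
  R (right (90° clockwise)) -> West
  R (right (90° clockwise)) -> North
Final: North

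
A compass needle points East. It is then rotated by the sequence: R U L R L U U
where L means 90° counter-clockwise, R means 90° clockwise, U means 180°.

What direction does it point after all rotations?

Start: East
  R (right (90° clockwise)) -> South
  U (U-turn (180°)) -> North
  L (left (90° counter-clockwise)) -> West
  R (right (90° clockwise)) -> North
  L (left (90° counter-clockwise)) -> West
  U (U-turn (180°)) -> East
  U (U-turn (180°)) -> West
Final: West

Answer: Final heading: West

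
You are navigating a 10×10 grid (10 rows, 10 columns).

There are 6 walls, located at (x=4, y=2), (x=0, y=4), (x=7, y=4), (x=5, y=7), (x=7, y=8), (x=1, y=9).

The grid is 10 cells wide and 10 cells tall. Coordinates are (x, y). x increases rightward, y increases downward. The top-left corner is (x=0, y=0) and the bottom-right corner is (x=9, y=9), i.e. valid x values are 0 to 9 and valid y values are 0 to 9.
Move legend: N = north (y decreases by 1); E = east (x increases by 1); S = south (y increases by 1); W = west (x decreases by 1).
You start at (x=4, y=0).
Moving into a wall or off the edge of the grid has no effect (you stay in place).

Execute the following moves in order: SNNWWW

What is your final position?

Answer: Final position: (x=1, y=0)

Derivation:
Start: (x=4, y=0)
  S (south): (x=4, y=0) -> (x=4, y=1)
  N (north): (x=4, y=1) -> (x=4, y=0)
  N (north): blocked, stay at (x=4, y=0)
  W (west): (x=4, y=0) -> (x=3, y=0)
  W (west): (x=3, y=0) -> (x=2, y=0)
  W (west): (x=2, y=0) -> (x=1, y=0)
Final: (x=1, y=0)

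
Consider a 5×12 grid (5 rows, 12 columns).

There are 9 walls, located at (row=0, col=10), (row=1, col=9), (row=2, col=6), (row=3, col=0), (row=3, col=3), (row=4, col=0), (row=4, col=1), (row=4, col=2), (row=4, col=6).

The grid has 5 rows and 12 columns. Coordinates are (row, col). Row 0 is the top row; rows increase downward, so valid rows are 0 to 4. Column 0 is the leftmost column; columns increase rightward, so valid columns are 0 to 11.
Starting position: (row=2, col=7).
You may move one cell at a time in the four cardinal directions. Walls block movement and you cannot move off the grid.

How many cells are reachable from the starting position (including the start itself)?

Answer: Reachable cells: 51

Derivation:
BFS flood-fill from (row=2, col=7):
  Distance 0: (row=2, col=7)
  Distance 1: (row=1, col=7), (row=2, col=8), (row=3, col=7)
  Distance 2: (row=0, col=7), (row=1, col=6), (row=1, col=8), (row=2, col=9), (row=3, col=6), (row=3, col=8), (row=4, col=7)
  Distance 3: (row=0, col=6), (row=0, col=8), (row=1, col=5), (row=2, col=10), (row=3, col=5), (row=3, col=9), (row=4, col=8)
  Distance 4: (row=0, col=5), (row=0, col=9), (row=1, col=4), (row=1, col=10), (row=2, col=5), (row=2, col=11), (row=3, col=4), (row=3, col=10), (row=4, col=5), (row=4, col=9)
  Distance 5: (row=0, col=4), (row=1, col=3), (row=1, col=11), (row=2, col=4), (row=3, col=11), (row=4, col=4), (row=4, col=10)
  Distance 6: (row=0, col=3), (row=0, col=11), (row=1, col=2), (row=2, col=3), (row=4, col=3), (row=4, col=11)
  Distance 7: (row=0, col=2), (row=1, col=1), (row=2, col=2)
  Distance 8: (row=0, col=1), (row=1, col=0), (row=2, col=1), (row=3, col=2)
  Distance 9: (row=0, col=0), (row=2, col=0), (row=3, col=1)
Total reachable: 51 (grid has 51 open cells total)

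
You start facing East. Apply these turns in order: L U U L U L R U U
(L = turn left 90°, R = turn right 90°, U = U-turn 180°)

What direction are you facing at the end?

Start: East
  L (left (90° counter-clockwise)) -> North
  U (U-turn (180°)) -> South
  U (U-turn (180°)) -> North
  L (left (90° counter-clockwise)) -> West
  U (U-turn (180°)) -> East
  L (left (90° counter-clockwise)) -> North
  R (right (90° clockwise)) -> East
  U (U-turn (180°)) -> West
  U (U-turn (180°)) -> East
Final: East

Answer: Final heading: East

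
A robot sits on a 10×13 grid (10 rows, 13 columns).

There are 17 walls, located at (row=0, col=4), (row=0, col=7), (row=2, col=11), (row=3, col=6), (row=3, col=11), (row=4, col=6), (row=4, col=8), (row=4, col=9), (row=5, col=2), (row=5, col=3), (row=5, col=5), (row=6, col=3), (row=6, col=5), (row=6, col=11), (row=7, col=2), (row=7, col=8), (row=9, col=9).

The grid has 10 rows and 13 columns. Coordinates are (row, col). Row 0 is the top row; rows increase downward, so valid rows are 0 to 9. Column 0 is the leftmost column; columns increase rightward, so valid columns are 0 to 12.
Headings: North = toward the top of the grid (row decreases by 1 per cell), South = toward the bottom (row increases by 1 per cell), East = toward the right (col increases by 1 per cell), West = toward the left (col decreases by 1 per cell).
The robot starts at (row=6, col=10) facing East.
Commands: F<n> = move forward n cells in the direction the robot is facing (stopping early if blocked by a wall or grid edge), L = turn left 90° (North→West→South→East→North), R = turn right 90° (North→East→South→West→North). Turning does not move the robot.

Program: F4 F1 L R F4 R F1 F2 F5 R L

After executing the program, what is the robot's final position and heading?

Answer: Final position: (row=9, col=10), facing South

Derivation:
Start: (row=6, col=10), facing East
  F4: move forward 0/4 (blocked), now at (row=6, col=10)
  F1: move forward 0/1 (blocked), now at (row=6, col=10)
  L: turn left, now facing North
  R: turn right, now facing East
  F4: move forward 0/4 (blocked), now at (row=6, col=10)
  R: turn right, now facing South
  F1: move forward 1, now at (row=7, col=10)
  F2: move forward 2, now at (row=9, col=10)
  F5: move forward 0/5 (blocked), now at (row=9, col=10)
  R: turn right, now facing West
  L: turn left, now facing South
Final: (row=9, col=10), facing South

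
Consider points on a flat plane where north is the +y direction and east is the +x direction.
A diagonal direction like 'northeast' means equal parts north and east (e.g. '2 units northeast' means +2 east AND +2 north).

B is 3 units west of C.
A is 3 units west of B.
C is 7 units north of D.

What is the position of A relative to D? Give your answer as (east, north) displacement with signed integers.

Answer: A is at (east=-6, north=7) relative to D.

Derivation:
Place D at the origin (east=0, north=0).
  C is 7 units north of D: delta (east=+0, north=+7); C at (east=0, north=7).
  B is 3 units west of C: delta (east=-3, north=+0); B at (east=-3, north=7).
  A is 3 units west of B: delta (east=-3, north=+0); A at (east=-6, north=7).
Therefore A relative to D: (east=-6, north=7).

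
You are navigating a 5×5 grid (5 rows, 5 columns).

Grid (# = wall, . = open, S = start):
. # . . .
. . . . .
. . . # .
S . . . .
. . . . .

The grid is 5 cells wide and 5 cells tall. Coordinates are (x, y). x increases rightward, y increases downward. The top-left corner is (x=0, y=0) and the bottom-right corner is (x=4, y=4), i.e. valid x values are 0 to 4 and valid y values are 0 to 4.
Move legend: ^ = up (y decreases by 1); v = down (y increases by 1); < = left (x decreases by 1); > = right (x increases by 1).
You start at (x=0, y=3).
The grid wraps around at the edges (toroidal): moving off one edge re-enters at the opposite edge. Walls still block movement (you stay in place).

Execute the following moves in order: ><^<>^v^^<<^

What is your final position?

Start: (x=0, y=3)
  > (right): (x=0, y=3) -> (x=1, y=3)
  < (left): (x=1, y=3) -> (x=0, y=3)
  ^ (up): (x=0, y=3) -> (x=0, y=2)
  < (left): (x=0, y=2) -> (x=4, y=2)
  > (right): (x=4, y=2) -> (x=0, y=2)
  ^ (up): (x=0, y=2) -> (x=0, y=1)
  v (down): (x=0, y=1) -> (x=0, y=2)
  ^ (up): (x=0, y=2) -> (x=0, y=1)
  ^ (up): (x=0, y=1) -> (x=0, y=0)
  < (left): (x=0, y=0) -> (x=4, y=0)
  < (left): (x=4, y=0) -> (x=3, y=0)
  ^ (up): (x=3, y=0) -> (x=3, y=4)
Final: (x=3, y=4)

Answer: Final position: (x=3, y=4)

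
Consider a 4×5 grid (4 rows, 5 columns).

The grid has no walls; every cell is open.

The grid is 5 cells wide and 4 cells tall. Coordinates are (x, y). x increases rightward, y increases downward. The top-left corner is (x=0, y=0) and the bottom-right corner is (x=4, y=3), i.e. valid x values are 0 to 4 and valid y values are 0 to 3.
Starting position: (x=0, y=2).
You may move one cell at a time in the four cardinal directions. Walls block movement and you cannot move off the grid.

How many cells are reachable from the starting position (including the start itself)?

BFS flood-fill from (x=0, y=2):
  Distance 0: (x=0, y=2)
  Distance 1: (x=0, y=1), (x=1, y=2), (x=0, y=3)
  Distance 2: (x=0, y=0), (x=1, y=1), (x=2, y=2), (x=1, y=3)
  Distance 3: (x=1, y=0), (x=2, y=1), (x=3, y=2), (x=2, y=3)
  Distance 4: (x=2, y=0), (x=3, y=1), (x=4, y=2), (x=3, y=3)
  Distance 5: (x=3, y=0), (x=4, y=1), (x=4, y=3)
  Distance 6: (x=4, y=0)
Total reachable: 20 (grid has 20 open cells total)

Answer: Reachable cells: 20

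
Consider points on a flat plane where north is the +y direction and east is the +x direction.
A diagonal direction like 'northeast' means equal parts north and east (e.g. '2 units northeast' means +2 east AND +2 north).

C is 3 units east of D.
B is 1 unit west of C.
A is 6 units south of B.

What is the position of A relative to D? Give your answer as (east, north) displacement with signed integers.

Place D at the origin (east=0, north=0).
  C is 3 units east of D: delta (east=+3, north=+0); C at (east=3, north=0).
  B is 1 unit west of C: delta (east=-1, north=+0); B at (east=2, north=0).
  A is 6 units south of B: delta (east=+0, north=-6); A at (east=2, north=-6).
Therefore A relative to D: (east=2, north=-6).

Answer: A is at (east=2, north=-6) relative to D.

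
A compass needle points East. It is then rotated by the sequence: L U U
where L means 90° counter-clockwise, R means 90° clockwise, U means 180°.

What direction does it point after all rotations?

Answer: Final heading: North

Derivation:
Start: East
  L (left (90° counter-clockwise)) -> North
  U (U-turn (180°)) -> South
  U (U-turn (180°)) -> North
Final: North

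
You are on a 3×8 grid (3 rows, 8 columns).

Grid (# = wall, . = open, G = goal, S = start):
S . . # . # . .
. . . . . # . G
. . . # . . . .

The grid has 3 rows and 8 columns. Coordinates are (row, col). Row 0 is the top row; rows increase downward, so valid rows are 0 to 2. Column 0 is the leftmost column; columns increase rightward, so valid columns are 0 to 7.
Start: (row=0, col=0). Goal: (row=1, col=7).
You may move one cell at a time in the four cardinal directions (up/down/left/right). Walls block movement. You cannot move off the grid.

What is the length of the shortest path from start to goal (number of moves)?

BFS from (row=0, col=0) until reaching (row=1, col=7):
  Distance 0: (row=0, col=0)
  Distance 1: (row=0, col=1), (row=1, col=0)
  Distance 2: (row=0, col=2), (row=1, col=1), (row=2, col=0)
  Distance 3: (row=1, col=2), (row=2, col=1)
  Distance 4: (row=1, col=3), (row=2, col=2)
  Distance 5: (row=1, col=4)
  Distance 6: (row=0, col=4), (row=2, col=4)
  Distance 7: (row=2, col=5)
  Distance 8: (row=2, col=6)
  Distance 9: (row=1, col=6), (row=2, col=7)
  Distance 10: (row=0, col=6), (row=1, col=7)  <- goal reached here
One shortest path (10 moves): (row=0, col=0) -> (row=0, col=1) -> (row=0, col=2) -> (row=1, col=2) -> (row=1, col=3) -> (row=1, col=4) -> (row=2, col=4) -> (row=2, col=5) -> (row=2, col=6) -> (row=2, col=7) -> (row=1, col=7)

Answer: Shortest path length: 10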